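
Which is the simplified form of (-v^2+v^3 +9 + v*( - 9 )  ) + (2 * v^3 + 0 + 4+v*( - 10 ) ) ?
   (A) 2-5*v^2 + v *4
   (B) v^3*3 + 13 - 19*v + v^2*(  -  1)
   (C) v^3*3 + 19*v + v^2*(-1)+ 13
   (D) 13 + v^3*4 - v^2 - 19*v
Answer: B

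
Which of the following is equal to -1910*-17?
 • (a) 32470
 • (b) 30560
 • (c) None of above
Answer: a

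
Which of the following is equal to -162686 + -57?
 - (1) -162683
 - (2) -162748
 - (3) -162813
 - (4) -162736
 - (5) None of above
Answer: 5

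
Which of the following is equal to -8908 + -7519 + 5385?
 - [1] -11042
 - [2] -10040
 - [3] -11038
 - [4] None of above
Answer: 1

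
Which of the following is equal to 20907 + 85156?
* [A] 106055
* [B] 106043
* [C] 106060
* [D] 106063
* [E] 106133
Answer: D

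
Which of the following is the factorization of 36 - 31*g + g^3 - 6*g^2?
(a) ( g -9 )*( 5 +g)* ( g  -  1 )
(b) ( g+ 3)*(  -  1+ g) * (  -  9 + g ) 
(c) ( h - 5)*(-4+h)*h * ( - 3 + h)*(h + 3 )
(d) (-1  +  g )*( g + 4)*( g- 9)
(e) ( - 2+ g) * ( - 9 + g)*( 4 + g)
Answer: d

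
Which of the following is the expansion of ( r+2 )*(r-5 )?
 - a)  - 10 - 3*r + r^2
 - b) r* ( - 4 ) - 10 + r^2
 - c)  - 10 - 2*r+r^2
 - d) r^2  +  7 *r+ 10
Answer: a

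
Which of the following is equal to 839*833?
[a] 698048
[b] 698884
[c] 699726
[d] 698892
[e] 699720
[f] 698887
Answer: f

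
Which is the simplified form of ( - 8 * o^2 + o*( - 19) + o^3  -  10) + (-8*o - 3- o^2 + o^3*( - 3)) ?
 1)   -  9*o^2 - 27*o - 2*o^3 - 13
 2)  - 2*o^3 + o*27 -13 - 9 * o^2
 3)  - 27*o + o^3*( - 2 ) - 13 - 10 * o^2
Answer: 1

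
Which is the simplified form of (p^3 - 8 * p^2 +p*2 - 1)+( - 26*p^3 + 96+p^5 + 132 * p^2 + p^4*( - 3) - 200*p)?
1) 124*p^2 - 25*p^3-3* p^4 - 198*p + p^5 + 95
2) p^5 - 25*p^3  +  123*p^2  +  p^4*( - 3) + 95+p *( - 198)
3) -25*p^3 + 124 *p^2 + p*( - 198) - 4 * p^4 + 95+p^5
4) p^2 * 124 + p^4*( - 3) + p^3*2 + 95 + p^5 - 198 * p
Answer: 1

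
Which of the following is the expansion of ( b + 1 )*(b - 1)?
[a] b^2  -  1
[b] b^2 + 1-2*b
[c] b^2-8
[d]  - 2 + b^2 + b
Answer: a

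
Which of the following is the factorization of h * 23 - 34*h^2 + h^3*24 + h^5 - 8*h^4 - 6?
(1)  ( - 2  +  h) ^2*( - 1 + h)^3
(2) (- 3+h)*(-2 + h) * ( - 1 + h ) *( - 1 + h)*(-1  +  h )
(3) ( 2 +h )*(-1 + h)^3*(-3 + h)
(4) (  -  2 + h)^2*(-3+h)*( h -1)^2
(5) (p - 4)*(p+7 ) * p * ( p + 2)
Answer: 2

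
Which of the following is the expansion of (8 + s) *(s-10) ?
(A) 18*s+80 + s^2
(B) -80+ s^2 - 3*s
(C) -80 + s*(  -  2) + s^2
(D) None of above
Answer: C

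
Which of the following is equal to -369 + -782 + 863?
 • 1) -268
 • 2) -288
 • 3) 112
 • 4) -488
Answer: 2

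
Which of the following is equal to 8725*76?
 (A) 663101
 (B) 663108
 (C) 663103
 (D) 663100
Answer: D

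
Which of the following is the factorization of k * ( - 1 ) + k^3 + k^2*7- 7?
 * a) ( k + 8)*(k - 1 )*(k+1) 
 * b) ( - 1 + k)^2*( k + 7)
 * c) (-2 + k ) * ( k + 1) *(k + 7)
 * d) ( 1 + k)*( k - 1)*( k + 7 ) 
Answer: d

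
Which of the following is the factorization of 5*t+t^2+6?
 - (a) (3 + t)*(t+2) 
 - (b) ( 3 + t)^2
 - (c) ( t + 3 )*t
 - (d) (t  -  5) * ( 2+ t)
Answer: a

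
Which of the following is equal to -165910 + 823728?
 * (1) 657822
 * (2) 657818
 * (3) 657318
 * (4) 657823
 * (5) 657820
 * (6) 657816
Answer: 2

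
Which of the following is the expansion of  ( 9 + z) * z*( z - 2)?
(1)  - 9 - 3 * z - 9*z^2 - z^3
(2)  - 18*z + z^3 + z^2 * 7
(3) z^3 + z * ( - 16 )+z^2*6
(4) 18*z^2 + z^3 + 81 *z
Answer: 2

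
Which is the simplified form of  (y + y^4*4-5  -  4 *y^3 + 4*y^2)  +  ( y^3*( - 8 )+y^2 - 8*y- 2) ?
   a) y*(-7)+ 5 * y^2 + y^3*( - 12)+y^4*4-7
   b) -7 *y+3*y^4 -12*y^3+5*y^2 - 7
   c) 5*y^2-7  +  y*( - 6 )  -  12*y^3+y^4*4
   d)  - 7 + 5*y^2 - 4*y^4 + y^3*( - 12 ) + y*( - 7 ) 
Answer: a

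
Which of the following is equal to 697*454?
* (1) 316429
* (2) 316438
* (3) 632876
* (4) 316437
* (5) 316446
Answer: 2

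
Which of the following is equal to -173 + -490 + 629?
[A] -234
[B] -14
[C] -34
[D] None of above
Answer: C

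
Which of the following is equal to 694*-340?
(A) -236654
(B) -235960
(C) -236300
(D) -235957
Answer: B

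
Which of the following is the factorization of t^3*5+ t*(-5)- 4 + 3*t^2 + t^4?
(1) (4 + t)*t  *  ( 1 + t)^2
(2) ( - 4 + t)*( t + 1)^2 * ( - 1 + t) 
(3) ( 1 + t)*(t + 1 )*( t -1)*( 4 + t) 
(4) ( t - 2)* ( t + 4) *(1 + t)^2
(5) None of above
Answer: 3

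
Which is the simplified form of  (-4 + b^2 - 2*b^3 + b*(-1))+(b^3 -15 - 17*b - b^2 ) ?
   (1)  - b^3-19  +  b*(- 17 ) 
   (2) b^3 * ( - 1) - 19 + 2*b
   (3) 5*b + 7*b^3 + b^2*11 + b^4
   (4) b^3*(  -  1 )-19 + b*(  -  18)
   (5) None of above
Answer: 4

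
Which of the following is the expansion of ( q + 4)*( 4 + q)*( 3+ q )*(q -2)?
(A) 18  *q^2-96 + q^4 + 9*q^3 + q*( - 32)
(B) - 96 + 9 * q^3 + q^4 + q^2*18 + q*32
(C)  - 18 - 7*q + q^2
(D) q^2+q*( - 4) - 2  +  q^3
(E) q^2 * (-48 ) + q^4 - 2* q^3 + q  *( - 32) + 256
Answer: A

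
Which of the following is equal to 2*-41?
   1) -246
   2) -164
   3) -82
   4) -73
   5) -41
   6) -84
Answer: 3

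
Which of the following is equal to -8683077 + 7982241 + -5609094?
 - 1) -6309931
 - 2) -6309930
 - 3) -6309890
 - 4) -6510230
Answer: 2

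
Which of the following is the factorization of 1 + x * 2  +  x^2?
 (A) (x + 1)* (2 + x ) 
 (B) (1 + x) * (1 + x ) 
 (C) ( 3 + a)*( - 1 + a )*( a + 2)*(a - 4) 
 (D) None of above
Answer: B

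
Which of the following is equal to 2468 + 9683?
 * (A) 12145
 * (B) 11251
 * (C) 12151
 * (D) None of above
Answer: C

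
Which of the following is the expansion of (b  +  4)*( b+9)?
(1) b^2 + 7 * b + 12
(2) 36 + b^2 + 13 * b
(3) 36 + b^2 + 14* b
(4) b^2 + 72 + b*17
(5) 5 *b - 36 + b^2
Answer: 2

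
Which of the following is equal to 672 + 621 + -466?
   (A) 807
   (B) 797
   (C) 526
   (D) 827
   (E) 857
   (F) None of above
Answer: D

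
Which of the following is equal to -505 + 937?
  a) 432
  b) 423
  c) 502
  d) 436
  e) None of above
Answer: a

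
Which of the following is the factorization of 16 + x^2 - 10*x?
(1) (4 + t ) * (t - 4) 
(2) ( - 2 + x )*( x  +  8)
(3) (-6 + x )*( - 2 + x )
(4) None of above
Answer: 4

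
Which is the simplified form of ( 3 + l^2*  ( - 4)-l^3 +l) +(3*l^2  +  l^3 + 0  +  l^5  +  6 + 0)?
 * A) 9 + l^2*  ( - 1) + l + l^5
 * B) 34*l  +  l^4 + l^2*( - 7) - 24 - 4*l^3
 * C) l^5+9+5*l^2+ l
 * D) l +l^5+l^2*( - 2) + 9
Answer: A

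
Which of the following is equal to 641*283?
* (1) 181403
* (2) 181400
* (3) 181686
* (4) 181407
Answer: 1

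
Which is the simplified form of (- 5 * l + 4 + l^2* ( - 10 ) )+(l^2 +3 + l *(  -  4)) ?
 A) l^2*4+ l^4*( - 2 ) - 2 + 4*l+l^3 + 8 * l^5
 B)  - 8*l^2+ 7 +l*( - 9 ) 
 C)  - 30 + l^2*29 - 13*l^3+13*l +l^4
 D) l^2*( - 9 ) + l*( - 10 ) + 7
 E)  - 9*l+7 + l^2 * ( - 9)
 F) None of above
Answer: E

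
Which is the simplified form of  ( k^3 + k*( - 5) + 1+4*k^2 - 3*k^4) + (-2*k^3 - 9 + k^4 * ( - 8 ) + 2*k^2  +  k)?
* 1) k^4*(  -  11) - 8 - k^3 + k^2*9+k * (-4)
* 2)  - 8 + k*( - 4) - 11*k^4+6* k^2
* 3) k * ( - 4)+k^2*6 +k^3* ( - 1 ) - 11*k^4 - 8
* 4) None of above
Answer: 3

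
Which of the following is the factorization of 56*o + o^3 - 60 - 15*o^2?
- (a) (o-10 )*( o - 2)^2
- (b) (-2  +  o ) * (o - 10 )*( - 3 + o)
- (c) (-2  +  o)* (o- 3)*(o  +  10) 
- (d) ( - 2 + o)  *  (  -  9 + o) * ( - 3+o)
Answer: b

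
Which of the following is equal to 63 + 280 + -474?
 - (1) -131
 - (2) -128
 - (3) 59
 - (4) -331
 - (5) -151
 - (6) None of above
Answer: 1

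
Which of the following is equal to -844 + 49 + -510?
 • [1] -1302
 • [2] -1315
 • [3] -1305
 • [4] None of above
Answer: 3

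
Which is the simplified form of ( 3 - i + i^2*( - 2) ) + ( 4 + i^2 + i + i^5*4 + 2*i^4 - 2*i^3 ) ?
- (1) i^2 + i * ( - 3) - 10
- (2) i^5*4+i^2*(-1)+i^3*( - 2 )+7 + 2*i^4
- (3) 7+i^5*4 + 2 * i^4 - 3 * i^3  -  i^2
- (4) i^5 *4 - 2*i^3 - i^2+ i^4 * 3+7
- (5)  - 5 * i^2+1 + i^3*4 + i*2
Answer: 2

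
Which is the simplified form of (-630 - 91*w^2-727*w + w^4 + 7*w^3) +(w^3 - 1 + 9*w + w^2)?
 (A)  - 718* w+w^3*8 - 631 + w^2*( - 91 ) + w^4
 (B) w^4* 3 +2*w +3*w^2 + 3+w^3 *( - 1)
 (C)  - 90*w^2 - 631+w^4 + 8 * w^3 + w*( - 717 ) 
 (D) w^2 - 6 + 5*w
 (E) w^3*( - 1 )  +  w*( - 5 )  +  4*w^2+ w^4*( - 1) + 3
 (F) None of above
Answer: F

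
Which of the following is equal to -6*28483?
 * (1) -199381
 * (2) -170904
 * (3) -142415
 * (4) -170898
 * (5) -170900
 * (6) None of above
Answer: 4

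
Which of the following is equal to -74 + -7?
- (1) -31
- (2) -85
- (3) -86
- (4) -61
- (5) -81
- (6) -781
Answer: 5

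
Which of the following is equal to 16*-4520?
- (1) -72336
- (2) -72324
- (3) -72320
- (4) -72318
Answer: 3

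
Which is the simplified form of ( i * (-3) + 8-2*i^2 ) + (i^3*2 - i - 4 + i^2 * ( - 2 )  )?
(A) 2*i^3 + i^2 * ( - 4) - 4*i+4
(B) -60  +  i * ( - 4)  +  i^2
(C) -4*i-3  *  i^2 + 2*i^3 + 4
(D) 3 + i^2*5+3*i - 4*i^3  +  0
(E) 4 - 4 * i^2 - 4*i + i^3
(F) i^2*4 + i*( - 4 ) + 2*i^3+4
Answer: A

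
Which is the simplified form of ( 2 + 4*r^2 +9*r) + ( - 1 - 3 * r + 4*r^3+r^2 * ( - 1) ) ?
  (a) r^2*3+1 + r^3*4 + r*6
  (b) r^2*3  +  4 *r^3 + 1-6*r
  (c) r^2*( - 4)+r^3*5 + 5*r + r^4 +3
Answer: a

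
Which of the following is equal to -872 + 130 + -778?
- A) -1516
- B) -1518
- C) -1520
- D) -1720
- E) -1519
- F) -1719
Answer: C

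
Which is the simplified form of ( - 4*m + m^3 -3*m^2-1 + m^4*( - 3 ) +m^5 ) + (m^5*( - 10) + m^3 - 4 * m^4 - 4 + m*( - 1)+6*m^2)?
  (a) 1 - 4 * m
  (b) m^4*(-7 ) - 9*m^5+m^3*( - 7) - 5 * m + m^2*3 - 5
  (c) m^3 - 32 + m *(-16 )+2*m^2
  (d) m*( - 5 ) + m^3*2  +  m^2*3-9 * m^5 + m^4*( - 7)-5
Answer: d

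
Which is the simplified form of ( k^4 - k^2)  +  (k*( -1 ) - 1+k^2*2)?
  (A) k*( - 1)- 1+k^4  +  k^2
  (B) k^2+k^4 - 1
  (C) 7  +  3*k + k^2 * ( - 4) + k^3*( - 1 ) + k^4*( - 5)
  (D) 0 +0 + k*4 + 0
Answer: A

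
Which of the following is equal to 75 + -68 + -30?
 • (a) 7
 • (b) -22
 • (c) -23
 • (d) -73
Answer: c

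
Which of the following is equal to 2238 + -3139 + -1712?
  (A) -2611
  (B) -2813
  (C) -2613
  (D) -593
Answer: C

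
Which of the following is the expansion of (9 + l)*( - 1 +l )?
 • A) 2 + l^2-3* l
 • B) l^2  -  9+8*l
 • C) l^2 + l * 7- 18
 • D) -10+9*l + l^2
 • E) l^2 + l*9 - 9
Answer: B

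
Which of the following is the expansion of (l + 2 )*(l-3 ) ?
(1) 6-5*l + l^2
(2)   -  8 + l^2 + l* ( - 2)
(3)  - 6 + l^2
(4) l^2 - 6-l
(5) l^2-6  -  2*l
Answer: 4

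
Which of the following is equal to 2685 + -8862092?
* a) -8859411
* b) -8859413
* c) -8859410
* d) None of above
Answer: d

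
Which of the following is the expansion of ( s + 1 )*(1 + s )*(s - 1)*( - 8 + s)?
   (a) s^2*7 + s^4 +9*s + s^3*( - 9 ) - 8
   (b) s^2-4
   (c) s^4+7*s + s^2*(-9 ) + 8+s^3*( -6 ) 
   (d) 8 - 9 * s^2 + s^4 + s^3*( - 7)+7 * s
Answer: d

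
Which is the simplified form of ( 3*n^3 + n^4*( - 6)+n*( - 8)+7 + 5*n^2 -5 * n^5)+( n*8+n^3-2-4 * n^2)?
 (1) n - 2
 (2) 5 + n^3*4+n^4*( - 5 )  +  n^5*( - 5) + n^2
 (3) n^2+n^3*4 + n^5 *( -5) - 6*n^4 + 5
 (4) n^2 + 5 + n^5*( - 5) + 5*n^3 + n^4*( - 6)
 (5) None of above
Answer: 3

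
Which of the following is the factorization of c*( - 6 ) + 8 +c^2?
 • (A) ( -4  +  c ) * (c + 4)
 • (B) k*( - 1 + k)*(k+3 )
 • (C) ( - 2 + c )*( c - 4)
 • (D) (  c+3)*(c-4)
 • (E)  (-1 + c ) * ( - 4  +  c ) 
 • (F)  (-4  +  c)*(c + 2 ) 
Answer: C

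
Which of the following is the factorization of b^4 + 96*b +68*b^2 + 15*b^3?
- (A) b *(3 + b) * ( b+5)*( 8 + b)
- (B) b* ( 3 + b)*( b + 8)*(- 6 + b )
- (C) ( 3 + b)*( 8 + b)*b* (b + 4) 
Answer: C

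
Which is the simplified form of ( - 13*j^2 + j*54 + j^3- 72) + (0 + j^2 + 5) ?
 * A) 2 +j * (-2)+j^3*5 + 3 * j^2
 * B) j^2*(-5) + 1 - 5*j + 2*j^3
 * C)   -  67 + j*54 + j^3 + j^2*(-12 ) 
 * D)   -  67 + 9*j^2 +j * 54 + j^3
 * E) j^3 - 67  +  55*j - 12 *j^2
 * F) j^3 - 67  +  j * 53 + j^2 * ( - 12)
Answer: C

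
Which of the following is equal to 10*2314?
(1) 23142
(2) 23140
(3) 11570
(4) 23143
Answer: 2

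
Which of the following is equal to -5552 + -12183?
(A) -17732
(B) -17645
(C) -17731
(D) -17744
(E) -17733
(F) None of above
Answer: F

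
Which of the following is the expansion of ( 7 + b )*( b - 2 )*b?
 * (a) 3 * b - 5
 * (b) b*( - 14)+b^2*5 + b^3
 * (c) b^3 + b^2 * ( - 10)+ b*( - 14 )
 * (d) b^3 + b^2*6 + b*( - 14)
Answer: b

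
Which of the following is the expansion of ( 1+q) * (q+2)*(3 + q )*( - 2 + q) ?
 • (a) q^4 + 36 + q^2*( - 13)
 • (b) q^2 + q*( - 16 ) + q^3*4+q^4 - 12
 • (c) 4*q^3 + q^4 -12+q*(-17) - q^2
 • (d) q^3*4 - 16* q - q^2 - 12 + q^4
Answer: d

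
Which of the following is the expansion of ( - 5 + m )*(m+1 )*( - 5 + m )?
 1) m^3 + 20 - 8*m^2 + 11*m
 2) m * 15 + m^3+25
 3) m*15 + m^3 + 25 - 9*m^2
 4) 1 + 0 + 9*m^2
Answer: 3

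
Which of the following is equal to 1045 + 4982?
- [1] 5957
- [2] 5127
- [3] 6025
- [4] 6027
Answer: 4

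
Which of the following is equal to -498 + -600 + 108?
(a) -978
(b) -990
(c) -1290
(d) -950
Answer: b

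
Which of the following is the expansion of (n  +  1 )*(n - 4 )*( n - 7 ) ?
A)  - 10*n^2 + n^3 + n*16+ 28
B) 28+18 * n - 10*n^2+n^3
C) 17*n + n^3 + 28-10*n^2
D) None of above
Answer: C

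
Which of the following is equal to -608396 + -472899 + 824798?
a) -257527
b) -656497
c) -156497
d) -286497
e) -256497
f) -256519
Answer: e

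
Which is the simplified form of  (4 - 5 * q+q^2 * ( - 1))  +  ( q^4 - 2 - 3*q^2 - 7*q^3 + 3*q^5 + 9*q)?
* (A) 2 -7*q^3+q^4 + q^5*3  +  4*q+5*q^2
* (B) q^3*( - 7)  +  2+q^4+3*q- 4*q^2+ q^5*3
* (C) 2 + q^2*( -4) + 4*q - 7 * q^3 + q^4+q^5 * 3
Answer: C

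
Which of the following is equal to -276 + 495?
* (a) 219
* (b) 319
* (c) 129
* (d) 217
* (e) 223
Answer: a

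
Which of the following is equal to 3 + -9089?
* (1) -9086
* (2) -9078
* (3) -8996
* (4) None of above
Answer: 1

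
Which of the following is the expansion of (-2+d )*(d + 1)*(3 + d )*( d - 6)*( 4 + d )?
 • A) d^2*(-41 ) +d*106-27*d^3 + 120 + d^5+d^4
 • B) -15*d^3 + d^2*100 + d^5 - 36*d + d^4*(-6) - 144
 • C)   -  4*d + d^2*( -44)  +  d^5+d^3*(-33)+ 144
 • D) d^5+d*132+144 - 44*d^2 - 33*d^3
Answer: D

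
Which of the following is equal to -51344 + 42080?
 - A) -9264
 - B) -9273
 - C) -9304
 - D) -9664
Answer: A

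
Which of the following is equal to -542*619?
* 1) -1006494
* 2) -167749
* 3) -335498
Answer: 3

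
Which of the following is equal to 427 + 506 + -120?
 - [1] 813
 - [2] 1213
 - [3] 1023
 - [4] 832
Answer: 1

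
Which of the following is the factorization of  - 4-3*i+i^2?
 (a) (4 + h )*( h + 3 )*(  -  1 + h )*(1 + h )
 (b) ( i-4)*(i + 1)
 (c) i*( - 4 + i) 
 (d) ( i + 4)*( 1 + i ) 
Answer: b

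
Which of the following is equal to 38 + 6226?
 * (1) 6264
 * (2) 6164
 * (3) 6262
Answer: 1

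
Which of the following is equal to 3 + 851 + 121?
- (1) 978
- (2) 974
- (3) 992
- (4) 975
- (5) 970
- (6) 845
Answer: 4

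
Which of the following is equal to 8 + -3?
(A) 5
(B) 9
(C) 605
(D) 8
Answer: A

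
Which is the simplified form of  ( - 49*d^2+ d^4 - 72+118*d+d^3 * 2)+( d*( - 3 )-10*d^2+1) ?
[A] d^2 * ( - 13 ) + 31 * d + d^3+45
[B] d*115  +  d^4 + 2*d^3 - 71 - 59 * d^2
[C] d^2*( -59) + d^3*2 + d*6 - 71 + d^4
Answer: B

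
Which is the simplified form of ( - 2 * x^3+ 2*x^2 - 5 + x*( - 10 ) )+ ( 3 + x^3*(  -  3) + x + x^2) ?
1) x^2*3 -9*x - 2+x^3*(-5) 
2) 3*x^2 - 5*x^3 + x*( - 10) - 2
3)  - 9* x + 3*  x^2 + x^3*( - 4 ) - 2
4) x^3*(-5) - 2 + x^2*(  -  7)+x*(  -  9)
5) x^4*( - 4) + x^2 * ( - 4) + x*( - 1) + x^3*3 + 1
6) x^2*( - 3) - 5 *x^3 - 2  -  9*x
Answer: 1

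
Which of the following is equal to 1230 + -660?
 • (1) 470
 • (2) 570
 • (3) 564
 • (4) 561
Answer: 2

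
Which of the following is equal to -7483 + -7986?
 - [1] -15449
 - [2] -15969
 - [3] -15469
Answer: 3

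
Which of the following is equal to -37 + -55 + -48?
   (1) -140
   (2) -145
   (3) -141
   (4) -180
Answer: 1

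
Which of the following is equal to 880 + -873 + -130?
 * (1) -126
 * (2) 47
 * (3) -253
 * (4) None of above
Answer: 4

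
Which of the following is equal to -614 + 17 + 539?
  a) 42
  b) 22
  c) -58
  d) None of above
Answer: c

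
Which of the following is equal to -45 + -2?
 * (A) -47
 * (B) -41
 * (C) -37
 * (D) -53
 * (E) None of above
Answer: A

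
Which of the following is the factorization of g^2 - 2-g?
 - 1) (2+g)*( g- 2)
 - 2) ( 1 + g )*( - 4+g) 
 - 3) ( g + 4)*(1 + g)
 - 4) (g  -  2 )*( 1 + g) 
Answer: 4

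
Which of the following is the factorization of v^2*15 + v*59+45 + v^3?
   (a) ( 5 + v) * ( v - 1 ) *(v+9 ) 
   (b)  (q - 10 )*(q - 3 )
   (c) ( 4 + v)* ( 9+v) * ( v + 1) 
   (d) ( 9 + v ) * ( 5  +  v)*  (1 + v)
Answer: d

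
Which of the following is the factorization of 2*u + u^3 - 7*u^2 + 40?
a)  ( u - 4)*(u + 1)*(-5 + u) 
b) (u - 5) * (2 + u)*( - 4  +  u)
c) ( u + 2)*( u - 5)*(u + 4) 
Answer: b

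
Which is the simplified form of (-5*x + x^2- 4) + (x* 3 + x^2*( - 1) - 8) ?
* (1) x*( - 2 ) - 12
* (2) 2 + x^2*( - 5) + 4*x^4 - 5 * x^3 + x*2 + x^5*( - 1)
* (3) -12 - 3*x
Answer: 1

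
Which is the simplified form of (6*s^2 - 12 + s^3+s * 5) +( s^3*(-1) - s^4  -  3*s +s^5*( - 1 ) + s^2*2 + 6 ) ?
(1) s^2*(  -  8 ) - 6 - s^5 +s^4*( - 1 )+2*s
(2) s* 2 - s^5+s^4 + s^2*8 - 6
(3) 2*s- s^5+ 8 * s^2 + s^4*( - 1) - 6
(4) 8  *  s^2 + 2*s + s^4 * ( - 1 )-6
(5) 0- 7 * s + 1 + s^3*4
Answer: 3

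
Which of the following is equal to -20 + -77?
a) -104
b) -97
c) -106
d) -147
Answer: b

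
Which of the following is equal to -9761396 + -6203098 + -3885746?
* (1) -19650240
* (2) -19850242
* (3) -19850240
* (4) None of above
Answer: 3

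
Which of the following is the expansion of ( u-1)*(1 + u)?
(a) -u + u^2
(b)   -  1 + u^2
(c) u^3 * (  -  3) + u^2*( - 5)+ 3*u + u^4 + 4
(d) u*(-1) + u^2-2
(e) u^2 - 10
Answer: b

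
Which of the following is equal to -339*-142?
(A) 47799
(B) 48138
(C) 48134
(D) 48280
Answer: B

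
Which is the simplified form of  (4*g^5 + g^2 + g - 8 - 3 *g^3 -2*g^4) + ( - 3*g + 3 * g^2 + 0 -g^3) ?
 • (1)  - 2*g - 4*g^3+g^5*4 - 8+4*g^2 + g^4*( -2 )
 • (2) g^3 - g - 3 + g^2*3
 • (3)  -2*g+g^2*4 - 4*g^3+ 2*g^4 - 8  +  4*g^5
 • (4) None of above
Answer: 1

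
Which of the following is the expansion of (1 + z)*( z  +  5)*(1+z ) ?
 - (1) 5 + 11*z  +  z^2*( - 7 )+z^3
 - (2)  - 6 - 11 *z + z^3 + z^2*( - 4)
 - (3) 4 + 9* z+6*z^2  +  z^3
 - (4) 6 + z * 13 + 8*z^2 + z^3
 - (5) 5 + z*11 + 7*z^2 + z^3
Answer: 5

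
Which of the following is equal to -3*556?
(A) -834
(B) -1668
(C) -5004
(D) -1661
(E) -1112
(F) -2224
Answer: B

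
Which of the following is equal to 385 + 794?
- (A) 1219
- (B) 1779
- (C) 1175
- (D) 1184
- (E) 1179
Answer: E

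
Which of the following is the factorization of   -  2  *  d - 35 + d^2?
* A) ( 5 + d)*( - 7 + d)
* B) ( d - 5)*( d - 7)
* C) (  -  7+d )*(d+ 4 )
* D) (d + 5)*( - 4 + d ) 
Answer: A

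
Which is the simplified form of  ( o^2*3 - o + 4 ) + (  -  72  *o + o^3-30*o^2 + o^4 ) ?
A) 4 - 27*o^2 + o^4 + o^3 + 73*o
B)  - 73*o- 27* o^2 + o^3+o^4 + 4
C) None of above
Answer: B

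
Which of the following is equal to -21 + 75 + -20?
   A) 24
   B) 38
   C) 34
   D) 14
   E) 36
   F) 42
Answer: C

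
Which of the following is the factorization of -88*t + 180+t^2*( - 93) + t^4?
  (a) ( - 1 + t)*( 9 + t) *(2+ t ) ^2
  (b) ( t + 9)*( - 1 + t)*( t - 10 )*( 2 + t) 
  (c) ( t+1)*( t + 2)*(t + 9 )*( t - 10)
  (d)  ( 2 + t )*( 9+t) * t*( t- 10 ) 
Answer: b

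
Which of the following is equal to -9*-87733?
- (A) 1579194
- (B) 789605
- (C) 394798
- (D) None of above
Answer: D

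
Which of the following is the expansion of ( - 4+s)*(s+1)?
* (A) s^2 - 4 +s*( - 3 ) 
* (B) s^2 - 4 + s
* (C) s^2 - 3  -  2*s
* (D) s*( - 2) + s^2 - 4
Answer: A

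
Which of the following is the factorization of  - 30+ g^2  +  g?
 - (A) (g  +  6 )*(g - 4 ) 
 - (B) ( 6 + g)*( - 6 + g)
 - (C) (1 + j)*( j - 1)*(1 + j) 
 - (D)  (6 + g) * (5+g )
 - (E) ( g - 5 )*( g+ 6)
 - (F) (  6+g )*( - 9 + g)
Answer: E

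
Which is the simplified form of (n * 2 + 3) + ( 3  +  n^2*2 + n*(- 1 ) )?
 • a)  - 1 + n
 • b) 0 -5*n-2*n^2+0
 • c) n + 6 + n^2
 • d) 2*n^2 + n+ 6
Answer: d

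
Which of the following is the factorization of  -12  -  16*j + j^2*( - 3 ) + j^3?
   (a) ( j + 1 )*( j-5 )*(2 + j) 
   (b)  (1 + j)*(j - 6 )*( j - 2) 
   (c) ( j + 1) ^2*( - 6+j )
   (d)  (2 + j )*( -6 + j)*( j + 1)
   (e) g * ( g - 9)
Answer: d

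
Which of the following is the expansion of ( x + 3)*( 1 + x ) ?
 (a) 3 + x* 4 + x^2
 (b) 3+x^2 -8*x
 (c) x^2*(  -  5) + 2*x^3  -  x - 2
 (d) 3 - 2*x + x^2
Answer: a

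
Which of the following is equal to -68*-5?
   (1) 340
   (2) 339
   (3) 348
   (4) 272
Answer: 1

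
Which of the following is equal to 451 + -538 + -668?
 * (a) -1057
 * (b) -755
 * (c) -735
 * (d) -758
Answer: b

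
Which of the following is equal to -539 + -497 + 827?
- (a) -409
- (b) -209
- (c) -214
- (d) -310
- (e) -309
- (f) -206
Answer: b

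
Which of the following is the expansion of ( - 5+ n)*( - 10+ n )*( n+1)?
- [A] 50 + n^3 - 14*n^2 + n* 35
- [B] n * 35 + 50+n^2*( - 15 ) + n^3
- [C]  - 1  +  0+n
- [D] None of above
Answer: A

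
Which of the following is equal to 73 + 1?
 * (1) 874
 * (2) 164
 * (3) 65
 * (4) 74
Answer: 4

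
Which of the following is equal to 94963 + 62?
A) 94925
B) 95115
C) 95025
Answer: C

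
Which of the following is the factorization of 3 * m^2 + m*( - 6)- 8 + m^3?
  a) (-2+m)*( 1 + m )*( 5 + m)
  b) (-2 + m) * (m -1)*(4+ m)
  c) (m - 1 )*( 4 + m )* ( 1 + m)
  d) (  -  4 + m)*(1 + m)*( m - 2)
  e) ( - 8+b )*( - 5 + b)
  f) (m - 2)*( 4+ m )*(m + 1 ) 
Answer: f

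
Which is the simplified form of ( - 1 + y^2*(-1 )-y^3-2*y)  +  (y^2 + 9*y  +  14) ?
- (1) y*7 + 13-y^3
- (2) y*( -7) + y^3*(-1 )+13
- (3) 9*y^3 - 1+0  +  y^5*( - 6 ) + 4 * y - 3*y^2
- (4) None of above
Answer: 1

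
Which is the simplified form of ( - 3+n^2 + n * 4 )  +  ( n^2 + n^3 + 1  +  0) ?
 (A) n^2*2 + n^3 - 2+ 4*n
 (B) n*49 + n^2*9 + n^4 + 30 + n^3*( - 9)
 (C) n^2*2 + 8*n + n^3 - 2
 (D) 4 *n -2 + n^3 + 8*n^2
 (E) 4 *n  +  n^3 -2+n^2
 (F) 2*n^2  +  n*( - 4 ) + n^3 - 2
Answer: A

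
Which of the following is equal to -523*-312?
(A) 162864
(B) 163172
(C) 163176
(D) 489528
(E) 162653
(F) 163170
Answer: C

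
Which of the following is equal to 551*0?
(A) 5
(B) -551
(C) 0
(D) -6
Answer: C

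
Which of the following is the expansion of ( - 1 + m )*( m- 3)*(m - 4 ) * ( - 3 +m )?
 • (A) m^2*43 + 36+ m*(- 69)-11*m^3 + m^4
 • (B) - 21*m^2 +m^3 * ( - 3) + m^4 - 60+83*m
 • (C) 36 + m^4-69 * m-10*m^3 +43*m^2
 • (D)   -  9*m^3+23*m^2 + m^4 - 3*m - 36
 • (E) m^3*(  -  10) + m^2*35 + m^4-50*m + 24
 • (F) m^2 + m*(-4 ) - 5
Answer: A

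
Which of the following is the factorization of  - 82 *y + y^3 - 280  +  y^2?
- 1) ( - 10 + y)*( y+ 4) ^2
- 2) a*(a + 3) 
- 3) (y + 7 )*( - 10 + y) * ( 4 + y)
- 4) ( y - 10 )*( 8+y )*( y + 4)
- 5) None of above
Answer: 3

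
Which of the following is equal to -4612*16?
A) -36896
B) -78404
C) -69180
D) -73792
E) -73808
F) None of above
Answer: D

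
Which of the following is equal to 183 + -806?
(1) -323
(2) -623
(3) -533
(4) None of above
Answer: 2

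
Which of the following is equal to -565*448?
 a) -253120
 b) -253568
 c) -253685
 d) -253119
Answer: a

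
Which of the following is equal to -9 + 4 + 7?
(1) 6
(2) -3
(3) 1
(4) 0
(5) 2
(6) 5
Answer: 5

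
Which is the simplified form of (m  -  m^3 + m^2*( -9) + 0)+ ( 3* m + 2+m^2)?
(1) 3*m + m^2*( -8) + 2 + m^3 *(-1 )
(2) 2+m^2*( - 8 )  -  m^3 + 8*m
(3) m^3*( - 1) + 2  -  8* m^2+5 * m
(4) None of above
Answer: 4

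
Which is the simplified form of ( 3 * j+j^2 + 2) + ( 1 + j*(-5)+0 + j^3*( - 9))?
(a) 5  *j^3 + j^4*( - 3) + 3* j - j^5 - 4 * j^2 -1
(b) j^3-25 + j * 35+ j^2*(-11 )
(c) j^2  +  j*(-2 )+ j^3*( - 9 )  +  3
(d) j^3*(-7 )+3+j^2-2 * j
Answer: c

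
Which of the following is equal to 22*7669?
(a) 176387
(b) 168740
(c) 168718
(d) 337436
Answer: c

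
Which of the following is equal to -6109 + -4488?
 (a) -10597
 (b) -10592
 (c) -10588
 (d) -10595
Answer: a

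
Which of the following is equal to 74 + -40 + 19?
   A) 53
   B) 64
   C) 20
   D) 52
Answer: A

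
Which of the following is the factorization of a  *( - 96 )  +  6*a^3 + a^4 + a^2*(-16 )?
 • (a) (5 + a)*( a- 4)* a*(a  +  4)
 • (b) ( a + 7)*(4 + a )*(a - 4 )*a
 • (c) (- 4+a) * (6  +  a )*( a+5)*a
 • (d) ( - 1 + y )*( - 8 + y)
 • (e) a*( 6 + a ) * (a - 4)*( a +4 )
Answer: e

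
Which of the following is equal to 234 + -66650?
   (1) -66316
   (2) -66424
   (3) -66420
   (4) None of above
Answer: 4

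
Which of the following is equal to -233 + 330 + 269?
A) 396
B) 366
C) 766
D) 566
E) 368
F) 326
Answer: B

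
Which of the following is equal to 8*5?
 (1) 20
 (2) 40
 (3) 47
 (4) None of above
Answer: 2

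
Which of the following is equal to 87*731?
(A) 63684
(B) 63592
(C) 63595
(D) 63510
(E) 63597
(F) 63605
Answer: E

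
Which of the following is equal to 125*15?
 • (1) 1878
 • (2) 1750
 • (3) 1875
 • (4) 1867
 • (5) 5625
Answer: 3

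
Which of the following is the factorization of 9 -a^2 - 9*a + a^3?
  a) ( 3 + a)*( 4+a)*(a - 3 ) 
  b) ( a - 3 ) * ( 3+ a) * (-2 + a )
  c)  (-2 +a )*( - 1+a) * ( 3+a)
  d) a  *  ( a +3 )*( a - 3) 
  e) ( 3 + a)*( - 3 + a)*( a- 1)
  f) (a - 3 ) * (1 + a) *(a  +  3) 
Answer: e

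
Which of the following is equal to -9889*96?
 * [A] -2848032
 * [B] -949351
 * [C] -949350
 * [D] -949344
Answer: D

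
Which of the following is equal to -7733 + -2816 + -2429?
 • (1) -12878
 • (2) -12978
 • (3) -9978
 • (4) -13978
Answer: 2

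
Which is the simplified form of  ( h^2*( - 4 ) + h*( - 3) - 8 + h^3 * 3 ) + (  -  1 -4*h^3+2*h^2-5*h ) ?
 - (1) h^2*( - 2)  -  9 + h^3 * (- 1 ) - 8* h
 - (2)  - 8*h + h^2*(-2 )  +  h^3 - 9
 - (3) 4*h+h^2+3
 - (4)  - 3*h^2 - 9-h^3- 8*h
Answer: 1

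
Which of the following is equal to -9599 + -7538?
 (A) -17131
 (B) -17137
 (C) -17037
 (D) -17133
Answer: B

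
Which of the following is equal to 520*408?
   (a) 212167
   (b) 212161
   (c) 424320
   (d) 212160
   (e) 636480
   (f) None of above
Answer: d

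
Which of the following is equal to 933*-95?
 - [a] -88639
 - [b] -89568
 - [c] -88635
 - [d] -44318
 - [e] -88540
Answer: c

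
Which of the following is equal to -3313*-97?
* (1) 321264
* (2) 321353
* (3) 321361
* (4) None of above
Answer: 3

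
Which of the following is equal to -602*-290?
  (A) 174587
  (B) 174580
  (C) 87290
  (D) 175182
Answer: B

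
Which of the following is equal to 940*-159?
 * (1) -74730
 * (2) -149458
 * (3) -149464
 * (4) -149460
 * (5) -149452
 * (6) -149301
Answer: 4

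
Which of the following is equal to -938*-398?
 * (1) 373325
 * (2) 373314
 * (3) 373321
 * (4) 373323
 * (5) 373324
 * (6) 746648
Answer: 5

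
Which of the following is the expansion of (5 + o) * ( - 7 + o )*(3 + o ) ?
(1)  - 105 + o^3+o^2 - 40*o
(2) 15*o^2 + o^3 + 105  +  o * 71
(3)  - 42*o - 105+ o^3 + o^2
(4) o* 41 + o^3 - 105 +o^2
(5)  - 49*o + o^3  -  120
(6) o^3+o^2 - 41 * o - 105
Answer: 6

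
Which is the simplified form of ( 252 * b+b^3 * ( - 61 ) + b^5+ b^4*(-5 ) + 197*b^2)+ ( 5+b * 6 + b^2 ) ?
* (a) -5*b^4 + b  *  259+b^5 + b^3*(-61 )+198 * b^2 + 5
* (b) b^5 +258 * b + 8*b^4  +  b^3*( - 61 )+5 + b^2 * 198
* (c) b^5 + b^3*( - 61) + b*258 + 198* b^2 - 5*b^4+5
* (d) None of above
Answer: c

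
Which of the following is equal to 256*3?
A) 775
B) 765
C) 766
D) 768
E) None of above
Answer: D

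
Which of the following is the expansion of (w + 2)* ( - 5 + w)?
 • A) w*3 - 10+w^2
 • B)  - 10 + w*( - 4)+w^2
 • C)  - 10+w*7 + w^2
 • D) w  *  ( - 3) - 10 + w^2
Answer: D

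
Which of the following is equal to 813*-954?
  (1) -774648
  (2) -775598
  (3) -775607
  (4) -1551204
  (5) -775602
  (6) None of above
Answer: 5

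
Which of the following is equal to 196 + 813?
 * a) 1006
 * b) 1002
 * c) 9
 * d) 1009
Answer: d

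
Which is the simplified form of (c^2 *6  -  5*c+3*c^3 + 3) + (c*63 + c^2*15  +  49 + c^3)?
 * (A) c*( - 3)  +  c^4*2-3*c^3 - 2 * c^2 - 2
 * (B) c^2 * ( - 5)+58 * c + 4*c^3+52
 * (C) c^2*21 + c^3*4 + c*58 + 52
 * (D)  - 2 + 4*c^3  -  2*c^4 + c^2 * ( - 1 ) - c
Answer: C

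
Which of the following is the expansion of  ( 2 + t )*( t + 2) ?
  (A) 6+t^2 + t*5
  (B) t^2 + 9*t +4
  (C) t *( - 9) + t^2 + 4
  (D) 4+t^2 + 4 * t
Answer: D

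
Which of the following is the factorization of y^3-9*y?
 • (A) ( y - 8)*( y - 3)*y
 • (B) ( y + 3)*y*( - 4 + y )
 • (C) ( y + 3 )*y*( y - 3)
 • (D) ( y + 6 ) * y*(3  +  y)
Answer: C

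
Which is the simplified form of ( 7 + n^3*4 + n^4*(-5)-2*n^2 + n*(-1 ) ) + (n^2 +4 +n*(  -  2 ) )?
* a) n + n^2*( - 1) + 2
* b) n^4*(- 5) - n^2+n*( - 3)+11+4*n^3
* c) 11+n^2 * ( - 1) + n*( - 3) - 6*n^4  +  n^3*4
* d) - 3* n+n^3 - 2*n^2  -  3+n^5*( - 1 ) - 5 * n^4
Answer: b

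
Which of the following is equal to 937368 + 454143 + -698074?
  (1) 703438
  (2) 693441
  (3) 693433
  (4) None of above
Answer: 4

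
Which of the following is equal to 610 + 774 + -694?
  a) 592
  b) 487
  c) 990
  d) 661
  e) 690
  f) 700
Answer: e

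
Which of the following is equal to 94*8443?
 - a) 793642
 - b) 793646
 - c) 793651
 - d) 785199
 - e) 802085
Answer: a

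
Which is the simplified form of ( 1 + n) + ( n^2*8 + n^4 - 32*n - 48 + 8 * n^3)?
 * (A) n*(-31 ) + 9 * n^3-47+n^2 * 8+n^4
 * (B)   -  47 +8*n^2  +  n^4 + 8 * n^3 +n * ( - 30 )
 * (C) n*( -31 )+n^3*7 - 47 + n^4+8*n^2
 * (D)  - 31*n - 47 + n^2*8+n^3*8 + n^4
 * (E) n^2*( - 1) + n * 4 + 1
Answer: D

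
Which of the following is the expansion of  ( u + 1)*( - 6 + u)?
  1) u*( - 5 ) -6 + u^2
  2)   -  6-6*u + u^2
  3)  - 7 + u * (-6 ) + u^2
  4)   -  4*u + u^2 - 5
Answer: 1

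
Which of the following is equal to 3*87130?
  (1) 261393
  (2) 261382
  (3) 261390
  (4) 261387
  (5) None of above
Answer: 3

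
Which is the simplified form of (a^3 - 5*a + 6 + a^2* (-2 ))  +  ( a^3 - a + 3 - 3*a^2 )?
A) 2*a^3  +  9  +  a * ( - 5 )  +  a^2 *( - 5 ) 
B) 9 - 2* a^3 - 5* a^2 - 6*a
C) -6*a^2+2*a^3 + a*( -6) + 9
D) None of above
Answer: D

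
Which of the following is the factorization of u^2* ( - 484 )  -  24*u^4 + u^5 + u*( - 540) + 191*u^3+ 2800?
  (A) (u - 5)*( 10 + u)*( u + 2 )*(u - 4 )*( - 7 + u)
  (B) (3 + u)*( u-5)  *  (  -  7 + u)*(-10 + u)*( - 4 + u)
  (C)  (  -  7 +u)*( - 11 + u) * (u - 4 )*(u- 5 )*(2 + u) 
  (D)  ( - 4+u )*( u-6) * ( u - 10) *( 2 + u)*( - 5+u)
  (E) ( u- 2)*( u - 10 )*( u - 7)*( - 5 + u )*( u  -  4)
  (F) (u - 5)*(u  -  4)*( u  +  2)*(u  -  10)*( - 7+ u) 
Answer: F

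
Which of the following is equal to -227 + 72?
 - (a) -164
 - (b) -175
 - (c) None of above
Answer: c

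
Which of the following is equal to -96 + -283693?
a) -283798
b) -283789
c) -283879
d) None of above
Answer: b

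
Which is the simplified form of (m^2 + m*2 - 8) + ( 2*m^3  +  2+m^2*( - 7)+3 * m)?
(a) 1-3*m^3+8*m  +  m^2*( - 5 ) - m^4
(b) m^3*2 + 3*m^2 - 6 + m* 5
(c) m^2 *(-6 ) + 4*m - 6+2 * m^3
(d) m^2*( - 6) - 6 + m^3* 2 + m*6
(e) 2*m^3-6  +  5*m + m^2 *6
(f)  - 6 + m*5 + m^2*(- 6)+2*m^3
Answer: f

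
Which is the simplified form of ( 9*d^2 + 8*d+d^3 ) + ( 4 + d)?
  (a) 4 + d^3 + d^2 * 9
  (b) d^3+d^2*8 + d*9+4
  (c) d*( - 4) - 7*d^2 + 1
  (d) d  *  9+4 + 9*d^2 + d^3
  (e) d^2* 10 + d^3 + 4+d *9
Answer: d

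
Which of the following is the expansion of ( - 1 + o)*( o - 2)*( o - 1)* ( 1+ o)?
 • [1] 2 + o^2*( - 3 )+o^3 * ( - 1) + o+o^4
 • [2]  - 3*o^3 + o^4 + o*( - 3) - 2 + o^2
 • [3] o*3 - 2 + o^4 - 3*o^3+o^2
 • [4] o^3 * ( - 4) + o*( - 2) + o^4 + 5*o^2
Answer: 3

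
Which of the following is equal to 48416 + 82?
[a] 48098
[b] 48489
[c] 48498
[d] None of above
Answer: c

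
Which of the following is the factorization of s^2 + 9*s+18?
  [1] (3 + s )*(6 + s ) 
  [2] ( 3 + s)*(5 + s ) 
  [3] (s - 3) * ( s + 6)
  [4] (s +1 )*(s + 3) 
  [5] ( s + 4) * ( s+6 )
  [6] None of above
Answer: 1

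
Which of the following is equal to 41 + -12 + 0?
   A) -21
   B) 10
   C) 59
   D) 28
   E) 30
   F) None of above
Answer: F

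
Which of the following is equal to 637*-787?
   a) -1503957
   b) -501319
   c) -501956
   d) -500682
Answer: b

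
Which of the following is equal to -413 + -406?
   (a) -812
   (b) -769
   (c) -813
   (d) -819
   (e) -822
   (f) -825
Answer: d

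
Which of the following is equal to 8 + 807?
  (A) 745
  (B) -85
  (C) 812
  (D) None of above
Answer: D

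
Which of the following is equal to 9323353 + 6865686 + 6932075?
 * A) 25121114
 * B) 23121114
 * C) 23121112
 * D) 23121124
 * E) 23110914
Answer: B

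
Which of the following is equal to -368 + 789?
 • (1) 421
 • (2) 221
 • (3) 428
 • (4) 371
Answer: 1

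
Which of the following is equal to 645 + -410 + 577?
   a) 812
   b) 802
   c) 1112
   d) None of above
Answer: a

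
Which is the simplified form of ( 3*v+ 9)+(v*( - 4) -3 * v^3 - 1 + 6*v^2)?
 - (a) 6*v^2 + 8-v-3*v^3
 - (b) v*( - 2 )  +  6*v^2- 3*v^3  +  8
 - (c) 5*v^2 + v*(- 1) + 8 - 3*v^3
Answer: a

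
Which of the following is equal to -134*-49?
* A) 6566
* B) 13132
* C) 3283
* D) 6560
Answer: A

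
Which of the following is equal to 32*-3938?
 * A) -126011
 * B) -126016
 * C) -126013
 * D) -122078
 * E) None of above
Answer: B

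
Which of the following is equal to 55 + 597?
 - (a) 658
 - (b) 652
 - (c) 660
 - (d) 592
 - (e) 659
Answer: b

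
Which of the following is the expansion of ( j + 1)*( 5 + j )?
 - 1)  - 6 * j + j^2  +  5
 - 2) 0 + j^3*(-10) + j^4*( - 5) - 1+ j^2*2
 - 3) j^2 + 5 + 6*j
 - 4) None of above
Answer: 3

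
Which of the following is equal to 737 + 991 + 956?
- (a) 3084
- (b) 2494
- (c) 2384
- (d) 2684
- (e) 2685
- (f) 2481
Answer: d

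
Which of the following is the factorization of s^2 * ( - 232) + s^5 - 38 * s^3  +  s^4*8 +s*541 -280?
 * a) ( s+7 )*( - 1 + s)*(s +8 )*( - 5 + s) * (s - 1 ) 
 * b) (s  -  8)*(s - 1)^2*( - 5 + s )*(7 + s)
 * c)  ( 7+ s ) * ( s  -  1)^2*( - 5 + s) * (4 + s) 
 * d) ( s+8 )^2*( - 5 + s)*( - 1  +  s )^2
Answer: a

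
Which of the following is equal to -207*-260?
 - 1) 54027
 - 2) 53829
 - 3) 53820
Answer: 3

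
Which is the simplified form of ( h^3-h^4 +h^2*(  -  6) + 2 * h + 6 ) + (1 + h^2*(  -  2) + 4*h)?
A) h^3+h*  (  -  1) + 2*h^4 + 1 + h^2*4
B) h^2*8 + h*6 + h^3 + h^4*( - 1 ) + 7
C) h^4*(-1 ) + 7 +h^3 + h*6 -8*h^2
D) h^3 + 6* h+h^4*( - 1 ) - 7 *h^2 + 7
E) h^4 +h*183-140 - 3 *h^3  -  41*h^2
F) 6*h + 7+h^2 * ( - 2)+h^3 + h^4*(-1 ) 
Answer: C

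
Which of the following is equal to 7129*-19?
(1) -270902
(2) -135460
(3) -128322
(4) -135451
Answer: 4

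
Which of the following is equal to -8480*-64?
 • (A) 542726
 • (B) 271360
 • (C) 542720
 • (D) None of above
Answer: C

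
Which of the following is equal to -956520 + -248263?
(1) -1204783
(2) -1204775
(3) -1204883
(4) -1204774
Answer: 1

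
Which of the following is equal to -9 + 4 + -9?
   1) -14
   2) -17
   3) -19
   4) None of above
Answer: 1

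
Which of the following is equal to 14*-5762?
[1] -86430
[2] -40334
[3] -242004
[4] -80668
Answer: 4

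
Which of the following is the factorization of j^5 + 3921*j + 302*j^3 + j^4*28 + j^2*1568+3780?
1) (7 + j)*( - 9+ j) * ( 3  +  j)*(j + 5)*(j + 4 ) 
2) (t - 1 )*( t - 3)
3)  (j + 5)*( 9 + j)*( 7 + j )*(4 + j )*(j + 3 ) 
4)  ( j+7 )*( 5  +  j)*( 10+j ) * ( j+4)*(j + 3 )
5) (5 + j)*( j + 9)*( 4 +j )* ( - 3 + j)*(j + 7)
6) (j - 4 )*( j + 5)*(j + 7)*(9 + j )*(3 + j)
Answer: 3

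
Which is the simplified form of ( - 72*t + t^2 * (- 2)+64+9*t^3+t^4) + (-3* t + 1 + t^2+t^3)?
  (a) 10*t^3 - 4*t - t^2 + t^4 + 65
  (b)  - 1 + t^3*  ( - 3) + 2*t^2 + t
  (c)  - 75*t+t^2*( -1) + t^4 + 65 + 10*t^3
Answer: c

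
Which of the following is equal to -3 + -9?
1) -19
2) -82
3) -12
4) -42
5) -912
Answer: 3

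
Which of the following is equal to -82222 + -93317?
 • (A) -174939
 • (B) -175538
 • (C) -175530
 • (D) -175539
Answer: D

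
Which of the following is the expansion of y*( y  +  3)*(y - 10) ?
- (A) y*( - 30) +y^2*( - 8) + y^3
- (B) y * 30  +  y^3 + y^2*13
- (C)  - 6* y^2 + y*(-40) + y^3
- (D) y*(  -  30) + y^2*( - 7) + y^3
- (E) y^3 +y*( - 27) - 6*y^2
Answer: D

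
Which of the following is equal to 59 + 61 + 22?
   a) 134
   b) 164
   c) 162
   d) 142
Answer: d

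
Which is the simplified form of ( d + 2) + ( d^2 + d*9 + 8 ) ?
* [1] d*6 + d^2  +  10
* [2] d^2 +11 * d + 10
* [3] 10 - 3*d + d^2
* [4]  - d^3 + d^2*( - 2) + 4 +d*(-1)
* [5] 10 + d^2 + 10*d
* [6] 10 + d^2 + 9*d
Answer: 5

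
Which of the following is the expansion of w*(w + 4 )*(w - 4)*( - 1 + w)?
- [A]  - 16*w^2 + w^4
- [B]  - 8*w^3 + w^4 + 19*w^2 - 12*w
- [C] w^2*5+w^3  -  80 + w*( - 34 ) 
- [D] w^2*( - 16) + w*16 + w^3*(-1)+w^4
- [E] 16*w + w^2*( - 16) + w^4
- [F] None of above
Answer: D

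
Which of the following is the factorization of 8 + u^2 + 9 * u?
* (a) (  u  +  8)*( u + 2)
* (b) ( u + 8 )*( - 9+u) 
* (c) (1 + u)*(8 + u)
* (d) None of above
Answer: c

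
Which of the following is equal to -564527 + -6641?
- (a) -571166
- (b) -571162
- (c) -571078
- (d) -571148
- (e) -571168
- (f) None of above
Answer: e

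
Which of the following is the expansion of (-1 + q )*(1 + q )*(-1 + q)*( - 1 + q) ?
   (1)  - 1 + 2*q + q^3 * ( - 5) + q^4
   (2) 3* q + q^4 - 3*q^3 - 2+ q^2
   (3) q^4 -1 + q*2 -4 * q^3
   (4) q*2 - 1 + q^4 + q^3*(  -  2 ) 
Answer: 4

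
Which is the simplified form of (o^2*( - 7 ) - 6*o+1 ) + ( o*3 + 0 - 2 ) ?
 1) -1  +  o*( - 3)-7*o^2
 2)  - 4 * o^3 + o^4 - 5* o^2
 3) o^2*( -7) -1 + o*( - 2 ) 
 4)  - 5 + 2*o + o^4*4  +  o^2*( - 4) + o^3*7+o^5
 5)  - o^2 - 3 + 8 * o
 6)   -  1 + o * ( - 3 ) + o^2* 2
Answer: 1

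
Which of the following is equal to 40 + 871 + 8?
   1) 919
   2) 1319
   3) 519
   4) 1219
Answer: 1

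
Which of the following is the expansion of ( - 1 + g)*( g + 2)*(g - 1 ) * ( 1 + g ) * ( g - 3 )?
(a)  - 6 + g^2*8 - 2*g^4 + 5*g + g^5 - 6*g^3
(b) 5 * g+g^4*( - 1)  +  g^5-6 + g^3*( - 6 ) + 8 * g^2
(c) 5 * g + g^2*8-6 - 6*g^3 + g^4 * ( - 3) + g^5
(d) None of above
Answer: a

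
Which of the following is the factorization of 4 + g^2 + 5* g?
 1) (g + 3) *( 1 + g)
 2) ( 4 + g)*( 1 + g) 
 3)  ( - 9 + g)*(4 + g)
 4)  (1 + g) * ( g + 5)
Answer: 2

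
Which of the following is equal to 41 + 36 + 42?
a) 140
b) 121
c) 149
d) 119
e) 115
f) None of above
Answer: d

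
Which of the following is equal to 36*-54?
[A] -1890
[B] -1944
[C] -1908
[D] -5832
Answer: B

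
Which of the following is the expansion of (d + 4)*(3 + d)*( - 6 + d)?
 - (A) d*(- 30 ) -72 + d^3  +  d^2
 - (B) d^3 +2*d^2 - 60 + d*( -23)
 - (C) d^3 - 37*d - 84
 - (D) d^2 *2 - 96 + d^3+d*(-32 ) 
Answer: A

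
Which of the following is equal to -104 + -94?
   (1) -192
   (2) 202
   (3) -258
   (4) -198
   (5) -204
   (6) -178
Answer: 4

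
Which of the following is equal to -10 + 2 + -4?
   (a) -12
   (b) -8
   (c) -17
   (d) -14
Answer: a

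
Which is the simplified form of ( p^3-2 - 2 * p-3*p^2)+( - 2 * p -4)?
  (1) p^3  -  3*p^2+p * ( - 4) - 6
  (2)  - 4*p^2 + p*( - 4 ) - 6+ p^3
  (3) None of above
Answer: 1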